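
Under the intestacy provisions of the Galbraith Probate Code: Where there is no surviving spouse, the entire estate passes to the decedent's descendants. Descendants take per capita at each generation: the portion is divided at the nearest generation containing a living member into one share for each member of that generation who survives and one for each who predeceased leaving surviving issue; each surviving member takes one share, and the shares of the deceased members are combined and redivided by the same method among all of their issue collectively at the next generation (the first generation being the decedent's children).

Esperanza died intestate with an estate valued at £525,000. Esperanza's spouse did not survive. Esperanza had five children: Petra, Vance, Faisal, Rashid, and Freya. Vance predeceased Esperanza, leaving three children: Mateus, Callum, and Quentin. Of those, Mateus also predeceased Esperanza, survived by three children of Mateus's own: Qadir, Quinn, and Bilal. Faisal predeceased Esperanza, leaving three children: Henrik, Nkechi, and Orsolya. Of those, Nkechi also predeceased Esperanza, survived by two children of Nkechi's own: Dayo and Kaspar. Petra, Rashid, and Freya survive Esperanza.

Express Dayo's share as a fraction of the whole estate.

Dayo receives 2/75 of the estate.

The entire £525,000 passes to the descendants.
That amount (£525,000) is divided at the children's generation into 5 shares of £105,000. Petra, Rashid, and Freya each take £105,000. The 2 shares of the deceased (Vance and Faisal) are combined into a pool of £210,000.
That pool (£210,000) is divided at the grandchildren's generation into 6 shares of £35,000. Callum, Quentin, Henrik, and Orsolya each take £35,000. The 2 shares of the deceased (Mateus and Nkechi) are combined into a pool of £70,000.
That pool (£70,000) is divided at the great-grandchildren's generation equally among Qadir, Quinn, Bilal, Dayo, and Kaspar: £14,000 each.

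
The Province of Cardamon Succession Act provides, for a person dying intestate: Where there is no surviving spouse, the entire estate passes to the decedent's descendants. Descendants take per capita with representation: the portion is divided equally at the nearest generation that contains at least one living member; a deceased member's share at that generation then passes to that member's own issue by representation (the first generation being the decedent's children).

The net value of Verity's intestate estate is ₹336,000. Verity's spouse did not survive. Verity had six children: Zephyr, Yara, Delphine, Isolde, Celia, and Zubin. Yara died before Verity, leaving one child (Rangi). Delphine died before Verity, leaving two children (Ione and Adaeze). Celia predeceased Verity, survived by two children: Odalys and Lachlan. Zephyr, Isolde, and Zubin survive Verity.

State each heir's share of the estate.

The entire ₹336,000 passes to the descendants.
That amount (₹336,000) is divided into 6 shares of ₹56,000: Zephyr, Isolde, and Zubin each take ₹56,000; Yara's ₹56,000 share passes to Yara's issue; Delphine's ₹56,000 share passes to Delphine's issue; Celia's ₹56,000 share passes to Celia's issue.
Yara's share (₹56,000) passes entirely to Rangi.
Delphine's share (₹56,000) is divided into 2 shares of ₹28,000: Ione and Adaeze each take ₹28,000.
Celia's share (₹56,000) is divided into 2 shares of ₹28,000: Odalys and Lachlan each take ₹28,000.

Zephyr: ₹56,000; Rangi: ₹56,000; Ione: ₹28,000; Adaeze: ₹28,000; Isolde: ₹56,000; Odalys: ₹28,000; Lachlan: ₹28,000; Zubin: ₹56,000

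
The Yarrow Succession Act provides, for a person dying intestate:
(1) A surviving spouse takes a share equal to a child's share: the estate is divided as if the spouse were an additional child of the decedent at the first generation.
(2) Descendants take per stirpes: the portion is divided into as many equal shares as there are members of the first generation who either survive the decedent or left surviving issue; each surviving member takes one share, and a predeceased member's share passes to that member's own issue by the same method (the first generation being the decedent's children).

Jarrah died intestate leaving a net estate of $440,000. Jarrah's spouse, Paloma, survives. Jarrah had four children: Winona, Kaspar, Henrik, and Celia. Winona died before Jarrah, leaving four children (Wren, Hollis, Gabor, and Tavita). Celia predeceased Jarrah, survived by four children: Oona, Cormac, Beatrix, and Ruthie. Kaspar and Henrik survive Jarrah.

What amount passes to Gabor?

Gabor receives $22,000.

The spouse counts as an additional share at the children's level, so there are 5 primary shares of $88,000. Paloma takes one such share ($88,000).
The children's combined portion ($352,000) is divided into 4 shares of $88,000: Kaspar and Henrik each take $88,000; Winona's $88,000 share passes to Winona's issue; Celia's $88,000 share passes to Celia's issue.
Winona's share ($88,000) is divided into 4 shares of $22,000: Wren, Hollis, Gabor, and Tavita each take $22,000.
Celia's share ($88,000) is divided into 4 shares of $22,000: Oona, Cormac, Beatrix, and Ruthie each take $22,000.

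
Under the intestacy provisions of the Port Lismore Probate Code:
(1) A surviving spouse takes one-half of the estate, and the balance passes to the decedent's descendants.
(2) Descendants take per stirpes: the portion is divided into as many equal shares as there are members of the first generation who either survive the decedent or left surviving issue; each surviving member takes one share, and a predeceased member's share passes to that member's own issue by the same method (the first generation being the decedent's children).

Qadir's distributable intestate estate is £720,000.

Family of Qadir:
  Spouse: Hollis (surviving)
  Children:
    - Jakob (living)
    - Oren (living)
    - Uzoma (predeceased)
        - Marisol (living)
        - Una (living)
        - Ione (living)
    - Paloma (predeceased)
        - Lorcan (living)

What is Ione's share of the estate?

Ione receives £30,000.

Hollis takes one-half of £720,000 = £360,000. The remaining £360,000 passes to the descendants.
The descendants' portion (£360,000) is divided into 4 shares of £90,000: Jakob and Oren each take £90,000; Uzoma's £90,000 share passes to Uzoma's issue; Paloma's £90,000 share passes to Paloma's issue.
Uzoma's share (£90,000) is divided into 3 shares of £30,000: Marisol, Una, and Ione each take £30,000.
Paloma's share (£90,000) passes entirely to Lorcan.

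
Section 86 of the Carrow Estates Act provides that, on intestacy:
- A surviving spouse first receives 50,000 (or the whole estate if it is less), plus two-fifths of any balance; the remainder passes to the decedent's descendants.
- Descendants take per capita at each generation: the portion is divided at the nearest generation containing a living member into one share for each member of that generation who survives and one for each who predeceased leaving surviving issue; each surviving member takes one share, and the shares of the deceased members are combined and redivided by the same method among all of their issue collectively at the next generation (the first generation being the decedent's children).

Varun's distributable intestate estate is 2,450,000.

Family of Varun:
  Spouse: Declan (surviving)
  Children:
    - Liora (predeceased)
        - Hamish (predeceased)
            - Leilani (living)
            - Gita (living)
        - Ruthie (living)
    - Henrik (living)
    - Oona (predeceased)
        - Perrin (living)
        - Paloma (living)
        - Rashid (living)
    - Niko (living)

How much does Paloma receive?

Paloma receives 144,000.

Declan first takes 50,000, leaving a balance of 2,400,000. Declan then takes two-fifths of the balance (960,000), for a total of 1,010,000. The remaining 1,440,000 passes to the descendants.
The descendants' portion (1,440,000) is divided at the children's generation into 4 shares of 360,000. Henrik and Niko each take 360,000. The 2 shares of the deceased (Liora and Oona) are combined into a pool of 720,000.
That pool (720,000) is divided at the grandchildren's generation into 5 shares of 144,000. Ruthie, Perrin, Paloma, and Rashid each take 144,000. The remaining share for the deceased Hamish (144,000) is carried to the next generation.
That pool (144,000) is divided at the great-grandchildren's generation equally among Leilani and Gita: 72,000 each.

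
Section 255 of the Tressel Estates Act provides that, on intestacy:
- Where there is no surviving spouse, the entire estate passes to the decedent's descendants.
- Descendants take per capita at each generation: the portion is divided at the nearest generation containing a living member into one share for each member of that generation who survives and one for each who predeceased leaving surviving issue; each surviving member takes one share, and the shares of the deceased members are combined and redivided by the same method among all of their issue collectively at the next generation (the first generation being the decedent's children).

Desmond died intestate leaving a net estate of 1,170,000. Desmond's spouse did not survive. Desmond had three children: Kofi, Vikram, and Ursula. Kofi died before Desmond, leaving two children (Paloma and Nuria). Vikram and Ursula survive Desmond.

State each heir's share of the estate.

The entire 1,170,000 passes to the descendants.
That amount (1,170,000) is divided at the children's generation into 3 shares of 390,000. Vikram and Ursula each take 390,000. The remaining share for the deceased Kofi (390,000) is carried to the next generation.
That pool (390,000) is divided at the grandchildren's generation equally among Paloma and Nuria: 195,000 each.

Paloma: 195,000; Nuria: 195,000; Vikram: 390,000; Ursula: 390,000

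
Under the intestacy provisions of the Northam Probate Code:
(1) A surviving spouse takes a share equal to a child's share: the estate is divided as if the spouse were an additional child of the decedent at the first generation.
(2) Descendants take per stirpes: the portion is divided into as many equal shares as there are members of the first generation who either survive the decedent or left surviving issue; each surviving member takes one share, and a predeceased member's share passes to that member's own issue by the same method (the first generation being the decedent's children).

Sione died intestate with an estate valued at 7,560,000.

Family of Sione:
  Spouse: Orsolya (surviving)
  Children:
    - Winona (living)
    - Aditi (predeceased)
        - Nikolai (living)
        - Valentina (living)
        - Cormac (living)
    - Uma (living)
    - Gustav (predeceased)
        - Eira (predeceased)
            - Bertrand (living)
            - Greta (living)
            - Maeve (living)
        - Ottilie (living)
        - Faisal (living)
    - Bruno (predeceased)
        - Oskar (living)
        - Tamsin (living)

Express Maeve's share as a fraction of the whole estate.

The spouse counts as an additional share at the children's level, so there are 6 primary shares of 1,260,000. Orsolya takes one such share (1,260,000).
The children's combined portion (6,300,000) is divided into 5 shares of 1,260,000: Winona and Uma each take 1,260,000; Aditi's 1,260,000 share passes to Aditi's issue; Gustav's 1,260,000 share passes to Gustav's issue; Bruno's 1,260,000 share passes to Bruno's issue.
Aditi's share (1,260,000) is divided into 3 shares of 420,000: Nikolai, Valentina, and Cormac each take 420,000.
Gustav's share (1,260,000) is divided into 3 shares of 420,000: Ottilie and Faisal each take 420,000; Eira's 420,000 share passes to Eira's issue.
Eira's share (420,000) is divided into 3 shares of 140,000: Bertrand, Greta, and Maeve each take 140,000.
Bruno's share (1,260,000) is divided into 2 shares of 630,000: Oskar and Tamsin each take 630,000.

Maeve receives 1/54 of the estate.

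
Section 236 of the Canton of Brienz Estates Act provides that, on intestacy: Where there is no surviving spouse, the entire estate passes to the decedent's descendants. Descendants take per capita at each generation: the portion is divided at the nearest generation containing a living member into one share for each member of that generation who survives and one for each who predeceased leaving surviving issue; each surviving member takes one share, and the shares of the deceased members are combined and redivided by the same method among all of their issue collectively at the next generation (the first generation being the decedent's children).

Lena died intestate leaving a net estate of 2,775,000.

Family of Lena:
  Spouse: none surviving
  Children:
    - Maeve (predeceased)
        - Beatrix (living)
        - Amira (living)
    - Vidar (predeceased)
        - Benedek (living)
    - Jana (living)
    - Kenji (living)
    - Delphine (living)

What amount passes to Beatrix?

The entire 2,775,000 passes to the descendants.
That amount (2,775,000) is divided at the children's generation into 5 shares of 555,000. Jana, Kenji, and Delphine each take 555,000. The 2 shares of the deceased (Maeve and Vidar) are combined into a pool of 1,110,000.
That pool (1,110,000) is divided at the grandchildren's generation equally among Beatrix, Amira, and Benedek: 370,000 each.

Beatrix receives 370,000.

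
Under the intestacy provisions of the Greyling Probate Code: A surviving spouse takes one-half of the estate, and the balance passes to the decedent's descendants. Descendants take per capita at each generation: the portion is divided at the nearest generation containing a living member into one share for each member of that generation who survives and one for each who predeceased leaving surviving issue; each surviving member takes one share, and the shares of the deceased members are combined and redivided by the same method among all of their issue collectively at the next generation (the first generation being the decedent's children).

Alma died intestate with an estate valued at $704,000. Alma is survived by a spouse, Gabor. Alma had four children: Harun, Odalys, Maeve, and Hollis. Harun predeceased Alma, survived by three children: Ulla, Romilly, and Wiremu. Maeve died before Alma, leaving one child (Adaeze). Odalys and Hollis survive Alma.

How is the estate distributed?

Gabor takes one-half of $704,000 = $352,000. The remaining $352,000 passes to the descendants.
The descendants' portion ($352,000) is divided at the children's generation into 4 shares of $88,000. Odalys and Hollis each take $88,000. The 2 shares of the deceased (Harun and Maeve) are combined into a pool of $176,000.
That pool ($176,000) is divided at the grandchildren's generation equally among Ulla, Romilly, Wiremu, and Adaeze: $44,000 each.

Gabor: $352,000; Ulla: $44,000; Romilly: $44,000; Wiremu: $44,000; Odalys: $88,000; Adaeze: $44,000; Hollis: $88,000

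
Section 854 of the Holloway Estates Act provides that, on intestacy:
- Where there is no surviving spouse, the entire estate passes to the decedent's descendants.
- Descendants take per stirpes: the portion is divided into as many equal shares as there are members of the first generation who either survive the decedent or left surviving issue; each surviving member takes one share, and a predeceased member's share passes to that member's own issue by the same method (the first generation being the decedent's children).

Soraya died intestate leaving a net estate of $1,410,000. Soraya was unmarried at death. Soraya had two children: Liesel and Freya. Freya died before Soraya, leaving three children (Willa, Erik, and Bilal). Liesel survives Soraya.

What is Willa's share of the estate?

Willa receives $235,000.

The entire $1,410,000 passes to the descendants.
That amount ($1,410,000) is divided into 2 shares of $705,000: Liesel takes $705,000; Freya's $705,000 share passes to Freya's issue.
Freya's share ($705,000) is divided into 3 shares of $235,000: Willa, Erik, and Bilal each take $235,000.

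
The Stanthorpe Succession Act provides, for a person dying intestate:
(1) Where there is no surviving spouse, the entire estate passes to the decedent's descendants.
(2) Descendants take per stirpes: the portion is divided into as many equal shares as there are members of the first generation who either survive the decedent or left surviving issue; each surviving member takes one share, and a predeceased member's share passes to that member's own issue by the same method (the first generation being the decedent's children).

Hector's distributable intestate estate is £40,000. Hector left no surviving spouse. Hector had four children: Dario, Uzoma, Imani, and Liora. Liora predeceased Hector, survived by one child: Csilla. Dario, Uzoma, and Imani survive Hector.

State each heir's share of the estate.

Dario: £10,000; Uzoma: £10,000; Imani: £10,000; Csilla: £10,000

The entire £40,000 passes to the descendants.
That amount (£40,000) is divided into 4 shares of £10,000: Dario, Uzoma, and Imani each take £10,000; Liora's £10,000 share passes to Liora's issue.
Liora's share (£10,000) passes entirely to Csilla.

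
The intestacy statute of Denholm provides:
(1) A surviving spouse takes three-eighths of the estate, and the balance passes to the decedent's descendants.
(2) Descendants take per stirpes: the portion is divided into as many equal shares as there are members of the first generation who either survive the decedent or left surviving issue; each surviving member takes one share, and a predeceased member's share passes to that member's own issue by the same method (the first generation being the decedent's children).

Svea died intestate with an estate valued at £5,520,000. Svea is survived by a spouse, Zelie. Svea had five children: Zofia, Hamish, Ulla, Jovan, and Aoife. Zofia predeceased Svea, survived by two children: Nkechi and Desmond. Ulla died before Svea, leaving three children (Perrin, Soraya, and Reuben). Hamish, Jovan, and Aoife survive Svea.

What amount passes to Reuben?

Zelie takes three-eighths of £5,520,000 = £2,070,000. The remaining £3,450,000 passes to the descendants.
The descendants' portion (£3,450,000) is divided into 5 shares of £690,000: Hamish, Jovan, and Aoife each take £690,000; Zofia's £690,000 share passes to Zofia's issue; Ulla's £690,000 share passes to Ulla's issue.
Zofia's share (£690,000) is divided into 2 shares of £345,000: Nkechi and Desmond each take £345,000.
Ulla's share (£690,000) is divided into 3 shares of £230,000: Perrin, Soraya, and Reuben each take £230,000.

Reuben receives £230,000.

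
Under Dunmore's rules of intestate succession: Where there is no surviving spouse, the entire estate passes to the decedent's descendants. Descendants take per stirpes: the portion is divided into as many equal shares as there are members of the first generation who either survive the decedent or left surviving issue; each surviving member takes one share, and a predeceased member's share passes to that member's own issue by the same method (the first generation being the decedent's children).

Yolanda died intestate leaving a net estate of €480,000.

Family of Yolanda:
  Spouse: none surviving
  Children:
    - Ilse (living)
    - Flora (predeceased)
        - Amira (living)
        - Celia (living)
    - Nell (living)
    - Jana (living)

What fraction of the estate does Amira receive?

The entire €480,000 passes to the descendants.
That amount (€480,000) is divided into 4 shares of €120,000: Ilse, Nell, and Jana each take €120,000; Flora's €120,000 share passes to Flora's issue.
Flora's share (€120,000) is divided into 2 shares of €60,000: Amira and Celia each take €60,000.

Amira receives 1/8 of the estate.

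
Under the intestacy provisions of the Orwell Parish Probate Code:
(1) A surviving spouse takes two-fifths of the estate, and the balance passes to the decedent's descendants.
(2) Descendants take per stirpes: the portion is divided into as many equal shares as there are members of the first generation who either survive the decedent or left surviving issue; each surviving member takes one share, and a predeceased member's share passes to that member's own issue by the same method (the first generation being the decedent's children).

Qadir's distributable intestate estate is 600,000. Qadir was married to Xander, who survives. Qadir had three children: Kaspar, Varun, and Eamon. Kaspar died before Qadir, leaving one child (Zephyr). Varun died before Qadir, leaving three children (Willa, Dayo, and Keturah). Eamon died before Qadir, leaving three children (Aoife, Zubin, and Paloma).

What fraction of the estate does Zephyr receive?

Zephyr receives 1/5 of the estate.

Xander takes two-fifths of 600,000 = 240,000. The remaining 360,000 passes to the descendants.
The descendants' portion (360,000) is divided into 3 shares of 120,000: Kaspar's 120,000 share passes to Kaspar's issue; Varun's 120,000 share passes to Varun's issue; Eamon's 120,000 share passes to Eamon's issue.
Kaspar's share (120,000) passes entirely to Zephyr.
Varun's share (120,000) is divided into 3 shares of 40,000: Willa, Dayo, and Keturah each take 40,000.
Eamon's share (120,000) is divided into 3 shares of 40,000: Aoife, Zubin, and Paloma each take 40,000.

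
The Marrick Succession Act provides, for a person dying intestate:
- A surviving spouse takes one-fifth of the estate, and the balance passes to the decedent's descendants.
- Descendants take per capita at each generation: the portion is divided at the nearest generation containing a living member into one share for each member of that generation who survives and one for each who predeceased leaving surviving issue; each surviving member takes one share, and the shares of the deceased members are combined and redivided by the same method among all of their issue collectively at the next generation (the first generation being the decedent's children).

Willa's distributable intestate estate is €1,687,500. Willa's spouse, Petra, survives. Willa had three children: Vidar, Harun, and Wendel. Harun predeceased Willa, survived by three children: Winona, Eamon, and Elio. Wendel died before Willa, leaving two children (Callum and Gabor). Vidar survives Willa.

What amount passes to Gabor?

Gabor receives €180,000.

Petra takes one-fifth of €1,687,500 = €337,500. The remaining €1,350,000 passes to the descendants.
The descendants' portion (€1,350,000) is divided at the children's generation into 3 shares of €450,000. Vidar takes €450,000. The 2 shares of the deceased (Harun and Wendel) are combined into a pool of €900,000.
That pool (€900,000) is divided at the grandchildren's generation equally among Winona, Eamon, Elio, Callum, and Gabor: €180,000 each.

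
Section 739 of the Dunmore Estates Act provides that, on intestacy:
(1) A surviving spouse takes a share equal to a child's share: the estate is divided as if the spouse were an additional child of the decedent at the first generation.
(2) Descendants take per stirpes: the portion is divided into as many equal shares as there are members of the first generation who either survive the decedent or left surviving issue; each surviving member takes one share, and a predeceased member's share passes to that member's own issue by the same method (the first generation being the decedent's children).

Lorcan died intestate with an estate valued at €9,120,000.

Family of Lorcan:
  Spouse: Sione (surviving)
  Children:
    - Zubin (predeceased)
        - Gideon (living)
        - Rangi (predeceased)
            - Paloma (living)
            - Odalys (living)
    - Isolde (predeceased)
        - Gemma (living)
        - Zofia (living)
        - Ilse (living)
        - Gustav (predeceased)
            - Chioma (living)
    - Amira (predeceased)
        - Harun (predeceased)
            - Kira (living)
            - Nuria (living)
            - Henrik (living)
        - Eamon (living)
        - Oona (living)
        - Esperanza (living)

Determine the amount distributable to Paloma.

Paloma receives €570,000.

The spouse counts as an additional share at the children's level, so there are 4 primary shares of €2,280,000. Sione takes one such share (€2,280,000).
The children's combined portion (€6,840,000) is divided into 3 shares of €2,280,000: Zubin's €2,280,000 share passes to Zubin's issue; Isolde's €2,280,000 share passes to Isolde's issue; Amira's €2,280,000 share passes to Amira's issue.
Zubin's share (€2,280,000) is divided into 2 shares of €1,140,000: Gideon takes €1,140,000; Rangi's €1,140,000 share passes to Rangi's issue.
Rangi's share (€1,140,000) is divided into 2 shares of €570,000: Paloma and Odalys each take €570,000.
Isolde's share (€2,280,000) is divided into 4 shares of €570,000: Gemma, Zofia, and Ilse each take €570,000; Gustav's €570,000 share passes to Gustav's issue.
Gustav's share (€570,000) passes entirely to Chioma.
Amira's share (€2,280,000) is divided into 4 shares of €570,000: Eamon, Oona, and Esperanza each take €570,000; Harun's €570,000 share passes to Harun's issue.
Harun's share (€570,000) is divided into 3 shares of €190,000: Kira, Nuria, and Henrik each take €190,000.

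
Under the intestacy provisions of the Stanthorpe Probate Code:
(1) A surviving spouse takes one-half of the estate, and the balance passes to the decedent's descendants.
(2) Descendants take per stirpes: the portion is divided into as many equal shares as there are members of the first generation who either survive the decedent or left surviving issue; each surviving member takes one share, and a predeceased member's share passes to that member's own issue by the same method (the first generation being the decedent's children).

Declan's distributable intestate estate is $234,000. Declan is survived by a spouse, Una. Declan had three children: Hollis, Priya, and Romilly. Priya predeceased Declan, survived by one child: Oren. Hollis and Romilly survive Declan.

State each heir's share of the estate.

Una takes one-half of $234,000 = $117,000. The remaining $117,000 passes to the descendants.
The descendants' portion ($117,000) is divided into 3 shares of $39,000: Hollis and Romilly each take $39,000; Priya's $39,000 share passes to Priya's issue.
Priya's share ($39,000) passes entirely to Oren.

Una: $117,000; Hollis: $39,000; Oren: $39,000; Romilly: $39,000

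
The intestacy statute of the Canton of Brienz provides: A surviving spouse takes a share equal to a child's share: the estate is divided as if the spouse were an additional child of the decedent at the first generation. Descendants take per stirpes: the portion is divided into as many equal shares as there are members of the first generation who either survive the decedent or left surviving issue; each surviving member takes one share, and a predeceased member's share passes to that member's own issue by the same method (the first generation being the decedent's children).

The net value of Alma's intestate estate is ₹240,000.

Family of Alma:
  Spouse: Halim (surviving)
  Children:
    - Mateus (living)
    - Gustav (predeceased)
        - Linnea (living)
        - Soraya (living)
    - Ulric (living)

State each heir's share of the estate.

Halim: ₹60,000; Mateus: ₹60,000; Linnea: ₹30,000; Soraya: ₹30,000; Ulric: ₹60,000

The spouse counts as an additional share at the children's level, so there are 4 primary shares of ₹60,000. Halim takes one such share (₹60,000).
The children's combined portion (₹180,000) is divided into 3 shares of ₹60,000: Mateus and Ulric each take ₹60,000; Gustav's ₹60,000 share passes to Gustav's issue.
Gustav's share (₹60,000) is divided into 2 shares of ₹30,000: Linnea and Soraya each take ₹30,000.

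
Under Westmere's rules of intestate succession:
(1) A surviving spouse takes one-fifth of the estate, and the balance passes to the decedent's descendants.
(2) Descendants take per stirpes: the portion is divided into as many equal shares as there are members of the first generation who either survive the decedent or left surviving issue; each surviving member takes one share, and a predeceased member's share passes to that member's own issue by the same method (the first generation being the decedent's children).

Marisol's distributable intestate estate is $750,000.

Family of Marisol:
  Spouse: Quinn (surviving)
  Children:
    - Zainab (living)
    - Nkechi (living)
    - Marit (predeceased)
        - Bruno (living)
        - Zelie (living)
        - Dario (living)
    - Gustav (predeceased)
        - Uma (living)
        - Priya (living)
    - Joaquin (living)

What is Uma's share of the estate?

Uma receives $60,000.

Quinn takes one-fifth of $750,000 = $150,000. The remaining $600,000 passes to the descendants.
The descendants' portion ($600,000) is divided into 5 shares of $120,000: Zainab, Nkechi, and Joaquin each take $120,000; Marit's $120,000 share passes to Marit's issue; Gustav's $120,000 share passes to Gustav's issue.
Marit's share ($120,000) is divided into 3 shares of $40,000: Bruno, Zelie, and Dario each take $40,000.
Gustav's share ($120,000) is divided into 2 shares of $60,000: Uma and Priya each take $60,000.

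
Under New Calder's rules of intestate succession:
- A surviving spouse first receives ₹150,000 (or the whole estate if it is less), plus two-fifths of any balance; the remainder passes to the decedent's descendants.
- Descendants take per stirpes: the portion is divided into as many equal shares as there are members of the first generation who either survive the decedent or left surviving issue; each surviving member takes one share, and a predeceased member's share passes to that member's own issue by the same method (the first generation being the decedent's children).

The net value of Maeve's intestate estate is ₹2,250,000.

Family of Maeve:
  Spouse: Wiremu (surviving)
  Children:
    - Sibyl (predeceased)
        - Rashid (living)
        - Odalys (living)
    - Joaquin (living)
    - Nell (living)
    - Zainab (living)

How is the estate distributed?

Wiremu: ₹990,000; Rashid: ₹157,500; Odalys: ₹157,500; Joaquin: ₹315,000; Nell: ₹315,000; Zainab: ₹315,000

Wiremu first takes ₹150,000, leaving a balance of ₹2,100,000. Wiremu then takes two-fifths of the balance (₹840,000), for a total of ₹990,000. The remaining ₹1,260,000 passes to the descendants.
The descendants' portion (₹1,260,000) is divided into 4 shares of ₹315,000: Joaquin, Nell, and Zainab each take ₹315,000; Sibyl's ₹315,000 share passes to Sibyl's issue.
Sibyl's share (₹315,000) is divided into 2 shares of ₹157,500: Rashid and Odalys each take ₹157,500.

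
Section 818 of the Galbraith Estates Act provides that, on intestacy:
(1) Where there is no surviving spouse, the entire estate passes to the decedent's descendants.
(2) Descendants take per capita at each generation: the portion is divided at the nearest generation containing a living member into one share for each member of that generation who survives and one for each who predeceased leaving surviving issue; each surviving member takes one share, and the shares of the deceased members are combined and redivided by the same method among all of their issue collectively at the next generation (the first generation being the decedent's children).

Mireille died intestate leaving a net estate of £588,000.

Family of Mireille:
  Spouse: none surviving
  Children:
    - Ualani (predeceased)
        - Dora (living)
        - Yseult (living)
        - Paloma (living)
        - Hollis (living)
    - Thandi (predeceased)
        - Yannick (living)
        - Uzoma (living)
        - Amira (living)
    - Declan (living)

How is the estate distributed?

Dora: £56,000; Yseult: £56,000; Paloma: £56,000; Hollis: £56,000; Yannick: £56,000; Uzoma: £56,000; Amira: £56,000; Declan: £196,000

The entire £588,000 passes to the descendants.
That amount (£588,000) is divided at the children's generation into 3 shares of £196,000. Declan takes £196,000. The 2 shares of the deceased (Ualani and Thandi) are combined into a pool of £392,000.
That pool (£392,000) is divided at the grandchildren's generation equally among Dora, Yseult, Paloma, Hollis, Yannick, Uzoma, and Amira: £56,000 each.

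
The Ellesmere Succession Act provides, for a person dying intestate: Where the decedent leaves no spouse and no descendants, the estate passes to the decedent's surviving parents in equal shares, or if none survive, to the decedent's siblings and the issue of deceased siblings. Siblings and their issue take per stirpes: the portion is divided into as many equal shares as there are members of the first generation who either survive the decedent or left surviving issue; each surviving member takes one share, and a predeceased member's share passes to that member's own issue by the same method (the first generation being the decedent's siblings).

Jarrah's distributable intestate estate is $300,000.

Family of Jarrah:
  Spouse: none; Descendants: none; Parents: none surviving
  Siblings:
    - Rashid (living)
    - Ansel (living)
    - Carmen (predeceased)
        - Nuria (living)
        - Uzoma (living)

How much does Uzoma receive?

Uzoma receives $50,000.

The entire $300,000 passes to the siblings and their issue.
That amount ($300,000) is divided into 3 shares of $100,000: Rashid and Ansel each take $100,000; Carmen's $100,000 share passes to Carmen's issue.
Carmen's share ($100,000) is divided into 2 shares of $50,000: Nuria and Uzoma each take $50,000.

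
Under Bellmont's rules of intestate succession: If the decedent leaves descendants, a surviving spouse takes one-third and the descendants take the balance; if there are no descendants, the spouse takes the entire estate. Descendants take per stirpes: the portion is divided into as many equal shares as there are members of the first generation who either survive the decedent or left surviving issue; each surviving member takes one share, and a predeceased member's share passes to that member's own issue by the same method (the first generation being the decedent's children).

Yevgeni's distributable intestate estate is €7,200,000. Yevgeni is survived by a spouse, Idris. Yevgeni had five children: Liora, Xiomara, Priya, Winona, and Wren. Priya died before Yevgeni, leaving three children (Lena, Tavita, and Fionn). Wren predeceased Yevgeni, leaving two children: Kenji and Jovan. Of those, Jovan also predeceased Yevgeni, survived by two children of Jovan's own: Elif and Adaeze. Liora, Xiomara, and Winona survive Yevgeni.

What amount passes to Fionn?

Fionn receives €320,000.

Idris takes one-third of €7,200,000 = €2,400,000. The remaining €4,800,000 passes to the descendants.
The descendants' portion (€4,800,000) is divided into 5 shares of €960,000: Liora, Xiomara, and Winona each take €960,000; Priya's €960,000 share passes to Priya's issue; Wren's €960,000 share passes to Wren's issue.
Priya's share (€960,000) is divided into 3 shares of €320,000: Lena, Tavita, and Fionn each take €320,000.
Wren's share (€960,000) is divided into 2 shares of €480,000: Kenji takes €480,000; Jovan's €480,000 share passes to Jovan's issue.
Jovan's share (€480,000) is divided into 2 shares of €240,000: Elif and Adaeze each take €240,000.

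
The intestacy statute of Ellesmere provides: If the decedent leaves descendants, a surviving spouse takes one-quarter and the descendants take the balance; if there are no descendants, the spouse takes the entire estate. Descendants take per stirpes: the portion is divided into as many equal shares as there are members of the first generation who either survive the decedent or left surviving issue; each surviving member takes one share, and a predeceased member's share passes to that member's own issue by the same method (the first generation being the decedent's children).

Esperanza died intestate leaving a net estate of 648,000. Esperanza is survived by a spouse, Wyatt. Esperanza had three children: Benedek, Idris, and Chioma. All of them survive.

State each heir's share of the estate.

Wyatt: 162,000; Benedek: 162,000; Idris: 162,000; Chioma: 162,000

Wyatt takes one-quarter of 648,000 = 162,000. The remaining 486,000 passes to the descendants.
The descendants' portion (486,000) is divided into 3 shares of 162,000: Benedek, Idris, and Chioma each take 162,000.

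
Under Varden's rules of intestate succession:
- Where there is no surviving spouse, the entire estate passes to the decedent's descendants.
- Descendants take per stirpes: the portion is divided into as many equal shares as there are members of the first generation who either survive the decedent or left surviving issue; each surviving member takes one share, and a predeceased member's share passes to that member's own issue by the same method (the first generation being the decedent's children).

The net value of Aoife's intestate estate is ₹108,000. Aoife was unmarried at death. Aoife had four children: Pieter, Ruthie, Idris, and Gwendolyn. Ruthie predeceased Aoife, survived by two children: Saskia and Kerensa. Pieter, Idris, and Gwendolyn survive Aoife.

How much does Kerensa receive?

Kerensa receives ₹13,500.

The entire ₹108,000 passes to the descendants.
That amount (₹108,000) is divided into 4 shares of ₹27,000: Pieter, Idris, and Gwendolyn each take ₹27,000; Ruthie's ₹27,000 share passes to Ruthie's issue.
Ruthie's share (₹27,000) is divided into 2 shares of ₹13,500: Saskia and Kerensa each take ₹13,500.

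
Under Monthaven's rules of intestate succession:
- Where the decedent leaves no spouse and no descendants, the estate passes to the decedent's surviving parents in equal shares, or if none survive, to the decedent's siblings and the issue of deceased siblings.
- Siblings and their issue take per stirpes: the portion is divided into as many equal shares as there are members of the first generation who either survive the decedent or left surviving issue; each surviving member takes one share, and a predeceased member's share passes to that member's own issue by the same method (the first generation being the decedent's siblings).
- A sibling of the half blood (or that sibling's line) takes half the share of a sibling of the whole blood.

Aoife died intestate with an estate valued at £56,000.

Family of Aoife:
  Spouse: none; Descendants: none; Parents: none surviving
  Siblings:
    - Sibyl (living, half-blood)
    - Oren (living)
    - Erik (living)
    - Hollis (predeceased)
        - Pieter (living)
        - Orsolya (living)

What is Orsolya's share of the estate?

The entire £56,000 passes to the siblings and their issue.
Counting each half-blood sibling's line as half a unit, there are 7/2 units in £56,000, so one unit is £16,000. Whole-blood lines (Oren, Erik, and Hollis) take £16,000 each; half-blood lines (Sibyl) take £8,000 each.
Hollis's share (£16,000) is divided into 2 shares of £8,000: Pieter and Orsolya each take £8,000.

Orsolya receives £8,000.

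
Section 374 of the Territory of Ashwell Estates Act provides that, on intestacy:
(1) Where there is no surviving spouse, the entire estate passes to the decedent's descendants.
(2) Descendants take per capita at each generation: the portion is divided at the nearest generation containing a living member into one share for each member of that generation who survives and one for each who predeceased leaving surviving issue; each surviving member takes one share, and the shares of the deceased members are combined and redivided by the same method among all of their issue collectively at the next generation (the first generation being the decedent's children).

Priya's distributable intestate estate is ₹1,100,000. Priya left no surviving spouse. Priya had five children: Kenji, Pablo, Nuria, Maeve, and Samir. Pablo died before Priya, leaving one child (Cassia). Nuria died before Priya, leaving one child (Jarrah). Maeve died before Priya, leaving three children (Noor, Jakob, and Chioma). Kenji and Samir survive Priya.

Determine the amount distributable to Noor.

Noor receives ₹132,000.

The entire ₹1,100,000 passes to the descendants.
That amount (₹1,100,000) is divided at the children's generation into 5 shares of ₹220,000. Kenji and Samir each take ₹220,000. The 3 shares of the deceased (Pablo, Nuria, and Maeve) are combined into a pool of ₹660,000.
That pool (₹660,000) is divided at the grandchildren's generation equally among Cassia, Jarrah, Noor, Jakob, and Chioma: ₹132,000 each.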